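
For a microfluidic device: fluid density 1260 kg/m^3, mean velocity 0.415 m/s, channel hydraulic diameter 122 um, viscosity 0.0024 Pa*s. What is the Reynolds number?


Step 1: Convert Dh to meters: Dh = 122e-6 m
Step 2: Re = rho * v * Dh / mu
Re = 1260 * 0.415 * 122e-6 / 0.0024
Re = 26.581


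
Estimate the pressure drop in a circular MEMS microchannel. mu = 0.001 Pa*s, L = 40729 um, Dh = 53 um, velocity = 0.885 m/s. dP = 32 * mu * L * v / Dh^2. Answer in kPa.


Step 1: Convert to SI: L = 40729e-6 m, Dh = 53e-6 m
Step 2: dP = 32 * 0.001 * 40729e-6 * 0.885 / (53e-6)^2
Step 3: dP = 410624.88 Pa
Step 4: Convert to kPa: dP = 410.62 kPa


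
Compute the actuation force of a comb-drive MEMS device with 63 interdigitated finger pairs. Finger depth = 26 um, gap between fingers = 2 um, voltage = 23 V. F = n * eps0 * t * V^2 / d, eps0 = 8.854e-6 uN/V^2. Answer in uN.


Step 1: Parameters: n=63, eps0=8.854e-6 uN/V^2, t=26 um, V=23 V, d=2 um
Step 2: V^2 = 529
Step 3: F = 63 * 8.854e-6 * 26 * 529 / 2
F = 3.836 uN


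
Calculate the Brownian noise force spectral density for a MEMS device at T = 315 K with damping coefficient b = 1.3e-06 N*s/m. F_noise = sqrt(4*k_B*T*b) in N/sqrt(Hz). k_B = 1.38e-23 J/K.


Step 1: Compute 4 * k_B * T * b
= 4 * 1.38e-23 * 315 * 1.3e-06
= 2.2604e-26 N^2/Hz
Step 2: F_noise = sqrt(2.2604e-26)
F_noise = 1.50e-13 N/sqrt(Hz)


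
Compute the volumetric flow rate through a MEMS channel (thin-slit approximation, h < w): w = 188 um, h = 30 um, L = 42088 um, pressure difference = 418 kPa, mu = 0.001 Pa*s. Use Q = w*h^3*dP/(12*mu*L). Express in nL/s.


Step 1: Convert all dimensions to SI (meters).
w = 188e-6 m, h = 30e-6 m, L = 42088e-6 m, dP = 418e3 Pa
Step 2: Q = w * h^3 * dP / (12 * mu * L)
Q = 188e-6 * (30e-6)^3 * 418e3 / (12 * 0.001 * 42088e-6) = 4.20105493e-09 m^3/s
Step 3: Convert Q from m^3/s to nL/s (1 m^3 = 1e12 nL, so multiply by 1e12).
Q = 4201.055 nL/s


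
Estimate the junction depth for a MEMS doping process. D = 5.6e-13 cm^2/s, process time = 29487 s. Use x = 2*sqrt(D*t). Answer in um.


Step 1: Compute D*t = 5.6e-13 * 29487 = 1.651272e-08 cm^2
Step 2: sqrt(D*t) = 1.285e-04 cm
Step 3: x = 2 * 1.285e-04 cm = 2.57e-04 cm
Step 4: Convert to um (1 cm = 1e4 um): x = 2.57 um


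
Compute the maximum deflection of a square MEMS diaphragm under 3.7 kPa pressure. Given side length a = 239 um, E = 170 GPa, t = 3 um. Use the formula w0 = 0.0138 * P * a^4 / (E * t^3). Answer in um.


Step 1: Convert pressure to compatible units (E is in GPa, so P in GPa).
P = 3.7 kPa = 3.7e-6 GPa
Step 2: Compute numerator: 0.0138 * P * a^4.
a^4 = 239^4 = 3262808641
numerator = 0.0138 * 3.7e-6 * 3262808641 = 1.666e+02
Step 3: Compute denominator: E * t^3 = 170 * 3^3 = 4590
Step 4: w0 = numerator / denominator = 1.666e+02 / 4590 = 0.0363 um


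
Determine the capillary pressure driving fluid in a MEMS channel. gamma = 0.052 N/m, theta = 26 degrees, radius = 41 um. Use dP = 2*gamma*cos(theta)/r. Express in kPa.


Step 1: cos(26 deg) = 0.8988
Step 2: Convert r to m: r = 41e-6 m
Step 3: dP = 2 * 0.052 * 0.8988 / 41e-6 = 2279.9 Pa
Step 4: Convert Pa to kPa (divide by 1000).
dP = 2.28 kPa


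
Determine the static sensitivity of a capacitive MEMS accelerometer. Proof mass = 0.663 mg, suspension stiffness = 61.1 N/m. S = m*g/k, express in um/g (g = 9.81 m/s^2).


Step 1: Convert mass: m = 0.663 mg = 6.63e-07 kg
Step 2: S = m * g / k = 6.63e-07 * 9.81 / 61.1
Step 3: S = 1.06e-07 m/g
Step 4: Convert to um/g: S = 0.106 um/g


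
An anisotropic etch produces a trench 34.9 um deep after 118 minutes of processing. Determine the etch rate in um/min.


Step 1: Etch rate = depth / time
Step 2: rate = 34.9 / 118
rate = 0.296 um/min


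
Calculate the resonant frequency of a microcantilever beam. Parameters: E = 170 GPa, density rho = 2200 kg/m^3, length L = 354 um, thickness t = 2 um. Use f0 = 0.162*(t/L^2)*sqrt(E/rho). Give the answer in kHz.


Step 1: Convert units to SI.
t_SI = 2e-6 m, L_SI = 354e-6 m
Step 2: Calculate sqrt(E/rho).
sqrt(170e9 / 2200) = 8790.49 m/s
Step 3: Compute f0.
f0 = 0.162 * 2e-6 / (354e-6)^2 * 8790.49 = 22727.5 Hz = 22.73 kHz


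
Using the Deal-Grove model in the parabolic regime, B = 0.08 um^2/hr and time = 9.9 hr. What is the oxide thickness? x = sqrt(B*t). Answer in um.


Step 1: Compute B*t = 0.08 * 9.9 = 0.792
Step 2: x = sqrt(0.792)
x = 0.89 um


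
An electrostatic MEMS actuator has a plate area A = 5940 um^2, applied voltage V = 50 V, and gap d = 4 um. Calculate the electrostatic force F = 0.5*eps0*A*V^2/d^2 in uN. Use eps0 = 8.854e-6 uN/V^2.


Step 1: Identify parameters.
eps0 = 8.854e-6 uN/V^2, A = 5940 um^2, V = 50 V, d = 4 um
Step 2: Compute V^2 = 50^2 = 2500
Step 3: Compute d^2 = 4^2 = 16
Step 4: F = 0.5 * 8.854e-6 * 5940 * 2500 / 16
F = 4.109 uN


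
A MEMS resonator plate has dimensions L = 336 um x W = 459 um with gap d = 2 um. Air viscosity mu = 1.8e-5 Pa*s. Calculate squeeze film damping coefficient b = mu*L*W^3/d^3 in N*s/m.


Step 1: Convert to SI.
L = 336e-6 m, W = 459e-6 m, d = 2e-6 m
Step 2: W^3 = (459e-6)^3 = 9.67e-11 m^3
Step 3: d^3 = (2e-6)^3 = 8.00e-18 m^3
Step 4: b = 1.8e-5 * 336e-6 * 9.67e-11 / 8.00e-18
b = 7.31e-02 N*s/m


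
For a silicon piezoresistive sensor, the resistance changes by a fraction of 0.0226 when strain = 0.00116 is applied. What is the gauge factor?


Step 1: Identify values.
dR/R = 0.0226, strain = 0.00116
Step 2: GF = (dR/R) / strain = 0.0226 / 0.00116
GF = 19.5


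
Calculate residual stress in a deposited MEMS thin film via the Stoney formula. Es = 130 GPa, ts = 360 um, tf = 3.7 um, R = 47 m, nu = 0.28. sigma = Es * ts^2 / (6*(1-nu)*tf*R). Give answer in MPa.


Step 1: Compute numerator: Es * ts^2 = 130 * 360^2 = 16848000 (GPa*um^2)
Step 2: Compute denominator (R in um): 6*(1-nu)*tf*R = 6*0.72*3.7*47e6 = 751248000.0 (um^2)
Step 3: sigma (GPa) = 16848000 / 751248000.0 = 2.2427e-02 GPa
Step 4: Convert to MPa (x1000): sigma = 22.4 MPa


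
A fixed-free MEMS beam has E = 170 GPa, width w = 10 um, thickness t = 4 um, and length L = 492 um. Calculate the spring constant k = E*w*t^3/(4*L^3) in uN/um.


Step 1: Convert E to consistent units (1 GPa = 1000 uN/um^2).
E = 170 GPa = 170000 uN/um^2
Step 2: Compute t^3 = 4^3 = 64
Step 3: Compute L^3 = 492^3 = 119095488
Step 4: k = 170000 * 10 * 64 / (4 * 119095488)
k = 0.2284 uN/um


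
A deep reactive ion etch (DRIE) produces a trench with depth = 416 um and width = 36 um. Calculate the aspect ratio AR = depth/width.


Step 1: AR = depth / width
Step 2: AR = 416 / 36
AR = 11.6


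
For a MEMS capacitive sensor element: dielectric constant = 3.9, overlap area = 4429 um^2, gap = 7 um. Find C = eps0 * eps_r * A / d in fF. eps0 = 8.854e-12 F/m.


Step 1: Convert area to m^2: A = 4429e-12 m^2
Step 2: Convert gap to m: d = 7e-6 m
Step 3: C = eps0 * eps_r * A / d
C = 8.854e-12 * 3.9 * 4429e-12 / 7e-6
Step 4: Convert to fF (multiply by 1e15).
C = 21.85 fF


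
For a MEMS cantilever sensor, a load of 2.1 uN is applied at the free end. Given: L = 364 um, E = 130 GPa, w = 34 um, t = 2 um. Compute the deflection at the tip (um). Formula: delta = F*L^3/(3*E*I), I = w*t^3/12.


Step 1: Calculate the second moment of area.
I = w * t^3 / 12 = 34 * 2^3 / 12 = 22.6667 um^4
Step 2: Convert E to consistent units (1 GPa = 1000 uN/um^2).
E = 130 GPa = 130000 uN/um^2
Step 3: Calculate tip deflection.
delta = F * L^3 / (3 * E * I)
delta = 2.1 * 364^3 / (3 * 130000 * 22.6667)
delta = 11.457 um


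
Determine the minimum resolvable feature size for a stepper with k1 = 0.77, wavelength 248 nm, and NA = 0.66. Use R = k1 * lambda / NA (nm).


Step 1: Identify values: k1 = 0.77, lambda = 248 nm, NA = 0.66
Step 2: R = k1 * lambda / NA
R = 0.77 * 248 / 0.66
R = 289.3 nm


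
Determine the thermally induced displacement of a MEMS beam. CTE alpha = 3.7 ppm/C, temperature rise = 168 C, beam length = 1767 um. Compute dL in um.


Step 1: Convert CTE: alpha = 3.7 ppm/C = 3.7e-6 /C
Step 2: dL = 3.7e-6 * 168 * 1767
dL = 1.0984 um


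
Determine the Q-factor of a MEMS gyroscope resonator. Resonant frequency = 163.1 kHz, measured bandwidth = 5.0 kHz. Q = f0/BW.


Step 1: Q = f0 / bandwidth
Step 2: Q = 163.1 / 5.0
Q = 32.6


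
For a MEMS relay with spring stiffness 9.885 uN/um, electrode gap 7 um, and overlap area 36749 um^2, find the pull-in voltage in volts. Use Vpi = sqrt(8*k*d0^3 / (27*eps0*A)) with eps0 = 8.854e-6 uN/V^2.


Step 1: Compute numerator: 8 * k * d0^3 = 8 * 9.885 * 7^3 = 27124.44
Step 2: Compute denominator: 27 * eps0 * A = 27 * 8.854e-6 * 36749 = 8.785142
Step 3: Vpi = sqrt(27124.44 / 8.785142)
Vpi = 55.57 V


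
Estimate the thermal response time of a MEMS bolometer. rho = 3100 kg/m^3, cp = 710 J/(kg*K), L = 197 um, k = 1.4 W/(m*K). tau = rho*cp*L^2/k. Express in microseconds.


Step 1: Convert L to m: L = 197e-6 m
Step 2: L^2 = (197e-6)^2 = 3.8809e-08 m^2
Step 3: tau = 3100 * 710 * 3.8809e-08 / 1.4 = 6.101329214e-02 s
Step 4: Convert to microseconds (multiply by 1e6).
tau = 61013.292 us


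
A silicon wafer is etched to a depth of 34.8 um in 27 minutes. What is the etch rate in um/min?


Step 1: Etch rate = depth / time
Step 2: rate = 34.8 / 27
rate = 1.289 um/min


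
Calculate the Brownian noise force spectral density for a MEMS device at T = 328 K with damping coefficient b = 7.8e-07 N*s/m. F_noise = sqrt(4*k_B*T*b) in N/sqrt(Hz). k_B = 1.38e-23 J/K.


Step 1: Compute 4 * k_B * T * b
= 4 * 1.38e-23 * 328 * 7.8e-07
= 1.4122e-26 N^2/Hz
Step 2: F_noise = sqrt(1.4122e-26)
F_noise = 1.19e-13 N/sqrt(Hz)


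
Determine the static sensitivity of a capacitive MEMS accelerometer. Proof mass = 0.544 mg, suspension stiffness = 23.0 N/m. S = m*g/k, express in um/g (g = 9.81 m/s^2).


Step 1: Convert mass: m = 0.544 mg = 5.44e-07 kg
Step 2: S = m * g / k = 5.44e-07 * 9.81 / 23.0
Step 3: S = 2.32e-07 m/g
Step 4: Convert to um/g: S = 0.232 um/g


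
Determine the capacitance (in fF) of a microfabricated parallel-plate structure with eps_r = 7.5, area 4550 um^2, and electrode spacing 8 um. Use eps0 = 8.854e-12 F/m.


Step 1: Convert area to m^2: A = 4550e-12 m^2
Step 2: Convert gap to m: d = 8e-6 m
Step 3: C = eps0 * eps_r * A / d
C = 8.854e-12 * 7.5 * 4550e-12 / 8e-6
Step 4: Convert to fF (multiply by 1e15).
C = 37.77 fF


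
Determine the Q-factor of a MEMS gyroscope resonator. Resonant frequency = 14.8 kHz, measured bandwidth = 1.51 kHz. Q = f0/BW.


Step 1: Q = f0 / bandwidth
Step 2: Q = 14.8 / 1.51
Q = 9.8


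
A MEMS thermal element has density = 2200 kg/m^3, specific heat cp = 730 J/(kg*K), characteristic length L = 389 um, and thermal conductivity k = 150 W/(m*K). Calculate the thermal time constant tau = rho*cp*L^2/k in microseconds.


Step 1: Convert L to m: L = 389e-6 m
Step 2: L^2 = (389e-6)^2 = 1.51321e-07 m^2
Step 3: tau = 2200 * 730 * 1.51321e-07 / 150 = 1.62014351e-03 s
Step 4: Convert to microseconds (multiply by 1e6).
tau = 1620.144 us


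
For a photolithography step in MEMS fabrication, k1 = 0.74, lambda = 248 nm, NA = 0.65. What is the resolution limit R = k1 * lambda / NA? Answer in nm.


Step 1: Identify values: k1 = 0.74, lambda = 248 nm, NA = 0.65
Step 2: R = k1 * lambda / NA
R = 0.74 * 248 / 0.65
R = 282.3 nm


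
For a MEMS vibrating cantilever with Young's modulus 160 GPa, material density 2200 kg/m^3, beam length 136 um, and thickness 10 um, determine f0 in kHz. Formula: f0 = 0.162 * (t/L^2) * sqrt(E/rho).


Step 1: Convert units to SI.
t_SI = 10e-6 m, L_SI = 136e-6 m
Step 2: Calculate sqrt(E/rho).
sqrt(160e9 / 2200) = 8528.03 m/s
Step 3: Compute f0.
f0 = 0.162 * 10e-6 / (136e-6)^2 * 8528.03 = 746940.3 Hz = 746.94 kHz


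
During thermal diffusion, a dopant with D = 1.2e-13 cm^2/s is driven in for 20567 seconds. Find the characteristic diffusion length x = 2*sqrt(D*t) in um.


Step 1: Compute D*t = 1.2e-13 * 20567 = 2.46804e-09 cm^2
Step 2: sqrt(D*t) = 4.9679e-05 cm
Step 3: x = 2 * 4.9679e-05 cm = 9.9358e-05 cm
Step 4: Convert to um (1 cm = 1e4 um): x = 0.994 um


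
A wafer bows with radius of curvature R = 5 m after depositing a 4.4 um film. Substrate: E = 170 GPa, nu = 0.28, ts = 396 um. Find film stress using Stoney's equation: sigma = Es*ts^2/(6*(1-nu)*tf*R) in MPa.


Step 1: Compute numerator: Es * ts^2 = 170 * 396^2 = 26658720 (GPa*um^2)
Step 2: Compute denominator (R in um): 6*(1-nu)*tf*R = 6*0.72*4.4*5e6 = 95040000.0 (um^2)
Step 3: sigma (GPa) = 26658720 / 95040000.0 = 2.805e-01 GPa
Step 4: Convert to MPa (x1000): sigma = 280.5 MPa


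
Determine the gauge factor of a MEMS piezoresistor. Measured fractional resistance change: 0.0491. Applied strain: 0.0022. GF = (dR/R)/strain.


Step 1: Identify values.
dR/R = 0.0491, strain = 0.0022
Step 2: GF = (dR/R) / strain = 0.0491 / 0.0022
GF = 22.3


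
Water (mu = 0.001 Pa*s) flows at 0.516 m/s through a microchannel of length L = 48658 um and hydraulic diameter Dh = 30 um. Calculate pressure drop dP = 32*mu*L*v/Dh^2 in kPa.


Step 1: Convert to SI: L = 48658e-6 m, Dh = 30e-6 m
Step 2: dP = 32 * 0.001 * 48658e-6 * 0.516 / (30e-6)^2
Step 3: dP = 892712.11 Pa
Step 4: Convert to kPa: dP = 892.71 kPa


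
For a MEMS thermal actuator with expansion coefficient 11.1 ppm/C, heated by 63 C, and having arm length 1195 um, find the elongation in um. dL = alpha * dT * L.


Step 1: Convert CTE: alpha = 11.1 ppm/C = 11.1e-6 /C
Step 2: dL = 11.1e-6 * 63 * 1195
dL = 0.8357 um


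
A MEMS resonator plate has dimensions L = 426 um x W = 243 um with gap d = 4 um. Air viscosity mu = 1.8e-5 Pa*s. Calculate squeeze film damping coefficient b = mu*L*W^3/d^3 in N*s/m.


Step 1: Convert to SI.
L = 426e-6 m, W = 243e-6 m, d = 4e-6 m
Step 2: W^3 = (243e-6)^3 = 1.43e-11 m^3
Step 3: d^3 = (4e-6)^3 = 6.40e-17 m^3
Step 4: b = 1.8e-5 * 426e-6 * 1.43e-11 / 6.40e-17
b = 1.72e-03 N*s/m


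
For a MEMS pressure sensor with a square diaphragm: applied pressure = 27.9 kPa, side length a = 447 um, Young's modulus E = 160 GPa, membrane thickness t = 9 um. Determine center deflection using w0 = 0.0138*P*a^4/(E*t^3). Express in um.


Step 1: Convert pressure to compatible units (E is in GPa, so P in GPa).
P = 27.9 kPa = 27.9e-6 GPa
Step 2: Compute numerator: 0.0138 * P * a^4.
a^4 = 447^4 = 39923636481
numerator = 0.0138 * 27.9e-6 * 39923636481 = 1.53714e+04
Step 3: Compute denominator: E * t^3 = 160 * 9^3 = 116640
Step 4: w0 = numerator / denominator = 1.53714e+04 / 116640 = 0.1318 um


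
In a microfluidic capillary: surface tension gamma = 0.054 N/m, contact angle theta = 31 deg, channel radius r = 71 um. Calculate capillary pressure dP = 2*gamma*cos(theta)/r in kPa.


Step 1: cos(31 deg) = 0.8572
Step 2: Convert r to m: r = 71e-6 m
Step 3: dP = 2 * 0.054 * 0.8572 / 71e-6 = 1303.9 Pa
Step 4: Convert Pa to kPa (divide by 1000).
dP = 1.3 kPa


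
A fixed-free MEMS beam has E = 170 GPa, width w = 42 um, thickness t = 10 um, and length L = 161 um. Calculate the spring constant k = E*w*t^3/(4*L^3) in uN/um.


Step 1: Convert E to consistent units (1 GPa = 1000 uN/um^2).
E = 170 GPa = 170000 uN/um^2
Step 2: Compute t^3 = 10^3 = 1000
Step 3: Compute L^3 = 161^3 = 4173281
Step 4: k = 170000 * 42 * 1000 / (4 * 4173281)
k = 427.721 uN/um


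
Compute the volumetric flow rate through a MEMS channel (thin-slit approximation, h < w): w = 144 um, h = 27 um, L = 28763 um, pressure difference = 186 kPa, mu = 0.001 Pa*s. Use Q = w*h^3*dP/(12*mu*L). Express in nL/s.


Step 1: Convert all dimensions to SI (meters).
w = 144e-6 m, h = 27e-6 m, L = 28763e-6 m, dP = 186e3 Pa
Step 2: Q = w * h^3 * dP / (12 * mu * L)
Q = 144e-6 * (27e-6)^3 * 186e3 / (12 * 0.001 * 28763e-6) = 1.52739478e-09 m^3/s
Step 3: Convert Q from m^3/s to nL/s (1 m^3 = 1e12 nL, so multiply by 1e12).
Q = 1527.395 nL/s


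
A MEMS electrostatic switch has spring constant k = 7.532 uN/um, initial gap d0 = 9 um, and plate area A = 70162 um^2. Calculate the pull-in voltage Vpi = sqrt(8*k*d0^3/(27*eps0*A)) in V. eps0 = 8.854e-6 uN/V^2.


Step 1: Compute numerator: 8 * k * d0^3 = 8 * 7.532 * 9^3 = 43926.624
Step 2: Compute denominator: 27 * eps0 * A = 27 * 8.854e-6 * 70162 = 16.772787
Step 3: Vpi = sqrt(43926.624 / 16.772787)
Vpi = 51.18 V


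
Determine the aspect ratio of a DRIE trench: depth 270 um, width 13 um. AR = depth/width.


Step 1: AR = depth / width
Step 2: AR = 270 / 13
AR = 20.8


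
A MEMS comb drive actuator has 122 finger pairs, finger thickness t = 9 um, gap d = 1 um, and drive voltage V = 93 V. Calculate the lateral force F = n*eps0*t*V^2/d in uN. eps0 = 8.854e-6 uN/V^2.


Step 1: Parameters: n=122, eps0=8.854e-6 uN/V^2, t=9 um, V=93 V, d=1 um
Step 2: V^2 = 8649
Step 3: F = 122 * 8.854e-6 * 9 * 8649 / 1
F = 84.083 uN


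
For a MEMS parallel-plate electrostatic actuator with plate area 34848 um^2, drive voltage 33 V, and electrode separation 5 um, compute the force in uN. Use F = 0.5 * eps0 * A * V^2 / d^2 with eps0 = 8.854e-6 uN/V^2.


Step 1: Identify parameters.
eps0 = 8.854e-6 uN/V^2, A = 34848 um^2, V = 33 V, d = 5 um
Step 2: Compute V^2 = 33^2 = 1089
Step 3: Compute d^2 = 5^2 = 25
Step 4: F = 0.5 * 8.854e-6 * 34848 * 1089 / 25
F = 6.72 uN


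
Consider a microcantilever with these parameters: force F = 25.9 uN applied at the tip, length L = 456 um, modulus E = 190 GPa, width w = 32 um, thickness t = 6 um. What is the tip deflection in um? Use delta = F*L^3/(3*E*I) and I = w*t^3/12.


Step 1: Calculate the second moment of area.
I = w * t^3 / 12 = 32 * 6^3 / 12 = 576.0 um^4
Step 2: Convert E to consistent units (1 GPa = 1000 uN/um^2).
E = 190 GPa = 190000 uN/um^2
Step 3: Calculate tip deflection.
delta = F * L^3 / (3 * E * I)
delta = 25.9 * 456^3 / (3 * 190000 * 576.0)
delta = 7.4799 um


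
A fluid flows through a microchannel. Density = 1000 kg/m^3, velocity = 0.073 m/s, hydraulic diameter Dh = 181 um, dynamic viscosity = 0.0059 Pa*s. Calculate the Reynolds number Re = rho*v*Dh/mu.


Step 1: Convert Dh to meters: Dh = 181e-6 m
Step 2: Re = rho * v * Dh / mu
Re = 1000 * 0.073 * 181e-6 / 0.0059
Re = 2.239


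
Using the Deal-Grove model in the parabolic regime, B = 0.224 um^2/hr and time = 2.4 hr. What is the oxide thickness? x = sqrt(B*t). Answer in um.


Step 1: Compute B*t = 0.224 * 2.4 = 0.5376
Step 2: x = sqrt(0.5376)
x = 0.733 um


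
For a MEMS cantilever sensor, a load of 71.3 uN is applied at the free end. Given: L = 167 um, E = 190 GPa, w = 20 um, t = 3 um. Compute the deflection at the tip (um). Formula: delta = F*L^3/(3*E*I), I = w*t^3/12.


Step 1: Calculate the second moment of area.
I = w * t^3 / 12 = 20 * 3^3 / 12 = 45.0 um^4
Step 2: Convert E to consistent units (1 GPa = 1000 uN/um^2).
E = 190 GPa = 190000 uN/um^2
Step 3: Calculate tip deflection.
delta = F * L^3 / (3 * E * I)
delta = 71.3 * 167^3 / (3 * 190000 * 45.0)
delta = 12.9465 um


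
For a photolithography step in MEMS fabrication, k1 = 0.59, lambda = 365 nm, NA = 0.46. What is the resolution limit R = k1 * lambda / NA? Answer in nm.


Step 1: Identify values: k1 = 0.59, lambda = 365 nm, NA = 0.46
Step 2: R = k1 * lambda / NA
R = 0.59 * 365 / 0.46
R = 468.2 nm


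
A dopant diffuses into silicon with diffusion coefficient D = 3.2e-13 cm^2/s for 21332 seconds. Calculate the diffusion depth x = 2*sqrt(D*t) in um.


Step 1: Compute D*t = 3.2e-13 * 21332 = 6.82624e-09 cm^2
Step 2: sqrt(D*t) = 8.26211e-05 cm
Step 3: x = 2 * 8.26211e-05 cm = 1.652422e-04 cm
Step 4: Convert to um (1 cm = 1e4 um): x = 1.652 um


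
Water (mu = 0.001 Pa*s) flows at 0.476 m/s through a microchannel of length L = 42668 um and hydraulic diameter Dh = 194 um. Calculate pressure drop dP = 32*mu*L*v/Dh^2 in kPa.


Step 1: Convert to SI: L = 42668e-6 m, Dh = 194e-6 m
Step 2: dP = 32 * 0.001 * 42668e-6 * 0.476 / (194e-6)^2
Step 3: dP = 17268.55 Pa
Step 4: Convert to kPa: dP = 17.27 kPa


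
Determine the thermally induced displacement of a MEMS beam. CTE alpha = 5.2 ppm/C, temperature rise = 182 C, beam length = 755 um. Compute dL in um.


Step 1: Convert CTE: alpha = 5.2 ppm/C = 5.2e-6 /C
Step 2: dL = 5.2e-6 * 182 * 755
dL = 0.7145 um


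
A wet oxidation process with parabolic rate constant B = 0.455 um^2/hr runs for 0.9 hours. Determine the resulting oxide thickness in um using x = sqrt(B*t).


Step 1: Compute B*t = 0.455 * 0.9 = 0.4095
Step 2: x = sqrt(0.4095)
x = 0.64 um


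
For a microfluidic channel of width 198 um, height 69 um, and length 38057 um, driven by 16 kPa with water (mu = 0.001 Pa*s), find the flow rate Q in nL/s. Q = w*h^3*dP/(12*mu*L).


Step 1: Convert all dimensions to SI (meters).
w = 198e-6 m, h = 69e-6 m, L = 38057e-6 m, dP = 16e3 Pa
Step 2: Q = w * h^3 * dP / (12 * mu * L)
Q = 198e-6 * (69e-6)^3 * 16e3 / (12 * 0.001 * 38057e-6) = 2.27885477e-09 m^3/s
Step 3: Convert Q from m^3/s to nL/s (1 m^3 = 1e12 nL, so multiply by 1e12).
Q = 2278.855 nL/s


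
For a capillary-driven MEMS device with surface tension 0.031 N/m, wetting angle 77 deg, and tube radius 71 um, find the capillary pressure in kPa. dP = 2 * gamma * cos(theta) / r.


Step 1: cos(77 deg) = 0.225
Step 2: Convert r to m: r = 71e-6 m
Step 3: dP = 2 * 0.031 * 0.225 / 71e-6 = 196.5 Pa
Step 4: Convert Pa to kPa (divide by 1000).
dP = 0.2 kPa


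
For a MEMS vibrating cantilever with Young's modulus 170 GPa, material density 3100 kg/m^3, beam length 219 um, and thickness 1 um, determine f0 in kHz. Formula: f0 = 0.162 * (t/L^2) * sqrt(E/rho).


Step 1: Convert units to SI.
t_SI = 1e-6 m, L_SI = 219e-6 m
Step 2: Calculate sqrt(E/rho).
sqrt(170e9 / 3100) = 7405.32 m/s
Step 3: Compute f0.
f0 = 0.162 * 1e-6 / (219e-6)^2 * 7405.32 = 25013.3 Hz = 25.01 kHz


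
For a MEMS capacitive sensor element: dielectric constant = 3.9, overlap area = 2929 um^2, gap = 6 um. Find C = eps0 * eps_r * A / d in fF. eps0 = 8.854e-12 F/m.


Step 1: Convert area to m^2: A = 2929e-12 m^2
Step 2: Convert gap to m: d = 6e-6 m
Step 3: C = eps0 * eps_r * A / d
C = 8.854e-12 * 3.9 * 2929e-12 / 6e-6
Step 4: Convert to fF (multiply by 1e15).
C = 16.86 fF


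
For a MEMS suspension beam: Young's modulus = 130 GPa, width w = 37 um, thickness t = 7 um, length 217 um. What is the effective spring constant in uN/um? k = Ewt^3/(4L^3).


Step 1: Convert E to consistent units (1 GPa = 1000 uN/um^2).
E = 130 GPa = 130000 uN/um^2
Step 2: Compute t^3 = 7^3 = 343
Step 3: Compute L^3 = 217^3 = 10218313
Step 4: k = 130000 * 37 * 343 / (4 * 10218313)
k = 40.3645 uN/um


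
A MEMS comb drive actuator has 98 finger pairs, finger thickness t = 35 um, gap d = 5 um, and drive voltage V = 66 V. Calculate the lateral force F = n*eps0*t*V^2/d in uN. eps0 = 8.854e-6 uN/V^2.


Step 1: Parameters: n=98, eps0=8.854e-6 uN/V^2, t=35 um, V=66 V, d=5 um
Step 2: V^2 = 4356
Step 3: F = 98 * 8.854e-6 * 35 * 4356 / 5
F = 26.458 uN


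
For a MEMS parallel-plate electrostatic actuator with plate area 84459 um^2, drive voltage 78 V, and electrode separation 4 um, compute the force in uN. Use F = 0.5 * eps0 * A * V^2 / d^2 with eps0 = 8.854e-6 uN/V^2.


Step 1: Identify parameters.
eps0 = 8.854e-6 uN/V^2, A = 84459 um^2, V = 78 V, d = 4 um
Step 2: Compute V^2 = 78^2 = 6084
Step 3: Compute d^2 = 4^2 = 16
Step 4: F = 0.5 * 8.854e-6 * 84459 * 6084 / 16
F = 142.175 uN


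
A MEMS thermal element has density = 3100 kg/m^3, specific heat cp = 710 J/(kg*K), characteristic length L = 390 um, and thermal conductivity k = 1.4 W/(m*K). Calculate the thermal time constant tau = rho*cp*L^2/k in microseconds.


Step 1: Convert L to m: L = 390e-6 m
Step 2: L^2 = (390e-6)^2 = 1.521e-07 m^2
Step 3: tau = 3100 * 710 * 1.521e-07 / 1.4 = 2.3912292857e-01 s
Step 4: Convert to microseconds (multiply by 1e6).
tau = 239122.929 us


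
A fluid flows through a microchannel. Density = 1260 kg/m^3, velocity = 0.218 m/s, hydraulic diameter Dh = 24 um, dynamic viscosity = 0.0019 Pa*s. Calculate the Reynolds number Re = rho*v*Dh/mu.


Step 1: Convert Dh to meters: Dh = 24e-6 m
Step 2: Re = rho * v * Dh / mu
Re = 1260 * 0.218 * 24e-6 / 0.0019
Re = 3.47


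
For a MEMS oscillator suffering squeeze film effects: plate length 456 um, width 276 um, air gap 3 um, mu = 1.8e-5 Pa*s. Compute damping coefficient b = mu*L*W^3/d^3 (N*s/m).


Step 1: Convert to SI.
L = 456e-6 m, W = 276e-6 m, d = 3e-6 m
Step 2: W^3 = (276e-6)^3 = 2.10e-11 m^3
Step 3: d^3 = (3e-6)^3 = 2.70e-17 m^3
Step 4: b = 1.8e-5 * 456e-6 * 2.10e-11 / 2.70e-17
b = 6.39e-03 N*s/m


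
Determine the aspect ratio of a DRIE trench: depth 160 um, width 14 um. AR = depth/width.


Step 1: AR = depth / width
Step 2: AR = 160 / 14
AR = 11.4


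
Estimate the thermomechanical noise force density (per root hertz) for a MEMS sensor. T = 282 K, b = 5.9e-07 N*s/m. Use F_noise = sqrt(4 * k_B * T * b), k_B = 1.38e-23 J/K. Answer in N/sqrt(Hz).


Step 1: Compute 4 * k_B * T * b
= 4 * 1.38e-23 * 282 * 5.9e-07
= 9.1842e-27 N^2/Hz
Step 2: F_noise = sqrt(9.1842e-27)
F_noise = 9.58e-14 N/sqrt(Hz)


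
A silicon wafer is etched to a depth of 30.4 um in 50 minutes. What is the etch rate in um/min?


Step 1: Etch rate = depth / time
Step 2: rate = 30.4 / 50
rate = 0.608 um/min


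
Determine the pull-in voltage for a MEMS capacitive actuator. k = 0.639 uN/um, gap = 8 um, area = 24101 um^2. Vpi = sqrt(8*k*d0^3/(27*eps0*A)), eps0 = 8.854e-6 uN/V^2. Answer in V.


Step 1: Compute numerator: 8 * k * d0^3 = 8 * 0.639 * 8^3 = 2617.344
Step 2: Compute denominator: 27 * eps0 * A = 27 * 8.854e-6 * 24101 = 5.761537
Step 3: Vpi = sqrt(2617.344 / 5.761537)
Vpi = 21.31 V


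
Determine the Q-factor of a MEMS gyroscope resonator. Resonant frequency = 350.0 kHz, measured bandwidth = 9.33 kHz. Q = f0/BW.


Step 1: Q = f0 / bandwidth
Step 2: Q = 350.0 / 9.33
Q = 37.5


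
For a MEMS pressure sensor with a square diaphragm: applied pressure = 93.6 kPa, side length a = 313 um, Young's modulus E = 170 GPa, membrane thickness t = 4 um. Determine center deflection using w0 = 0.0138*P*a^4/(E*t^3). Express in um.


Step 1: Convert pressure to compatible units (E is in GPa, so P in GPa).
P = 93.6 kPa = 93.6e-6 GPa
Step 2: Compute numerator: 0.0138 * P * a^4.
a^4 = 313^4 = 9597924961
numerator = 0.0138 * 93.6e-6 * 9597924961 = 1.239745e+04
Step 3: Compute denominator: E * t^3 = 170 * 4^3 = 10880
Step 4: w0 = numerator / denominator = 1.239745e+04 / 10880 = 1.1395 um


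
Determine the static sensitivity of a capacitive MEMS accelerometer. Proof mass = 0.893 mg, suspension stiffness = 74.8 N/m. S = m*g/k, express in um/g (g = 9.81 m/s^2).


Step 1: Convert mass: m = 0.893 mg = 8.93e-07 kg
Step 2: S = m * g / k = 8.93e-07 * 9.81 / 74.8
Step 3: S = 1.17e-07 m/g
Step 4: Convert to um/g: S = 0.117 um/g


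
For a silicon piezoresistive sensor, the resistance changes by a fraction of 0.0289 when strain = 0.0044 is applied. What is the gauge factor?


Step 1: Identify values.
dR/R = 0.0289, strain = 0.0044
Step 2: GF = (dR/R) / strain = 0.0289 / 0.0044
GF = 6.6


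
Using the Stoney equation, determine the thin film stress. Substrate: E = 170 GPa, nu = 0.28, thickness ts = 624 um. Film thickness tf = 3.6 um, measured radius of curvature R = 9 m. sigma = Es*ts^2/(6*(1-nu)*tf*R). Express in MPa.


Step 1: Compute numerator: Es * ts^2 = 170 * 624^2 = 66193920 (GPa*um^2)
Step 2: Compute denominator (R in um): 6*(1-nu)*tf*R = 6*0.72*3.6*9e6 = 139968000.0 (um^2)
Step 3: sigma (GPa) = 66193920 / 139968000.0 = 4.72922e-01 GPa
Step 4: Convert to MPa (x1000): sigma = 472.9 MPa


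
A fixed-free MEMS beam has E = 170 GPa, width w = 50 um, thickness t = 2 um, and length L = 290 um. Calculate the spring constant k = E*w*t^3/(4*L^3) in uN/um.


Step 1: Convert E to consistent units (1 GPa = 1000 uN/um^2).
E = 170 GPa = 170000 uN/um^2
Step 2: Compute t^3 = 2^3 = 8
Step 3: Compute L^3 = 290^3 = 24389000
Step 4: k = 170000 * 50 * 8 / (4 * 24389000)
k = 0.697 uN/um


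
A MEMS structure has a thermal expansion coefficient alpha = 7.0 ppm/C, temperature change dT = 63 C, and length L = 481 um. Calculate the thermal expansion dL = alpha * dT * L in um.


Step 1: Convert CTE: alpha = 7.0 ppm/C = 7.0e-6 /C
Step 2: dL = 7.0e-6 * 63 * 481
dL = 0.2121 um


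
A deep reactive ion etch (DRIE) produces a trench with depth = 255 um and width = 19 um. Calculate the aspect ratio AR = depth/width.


Step 1: AR = depth / width
Step 2: AR = 255 / 19
AR = 13.4


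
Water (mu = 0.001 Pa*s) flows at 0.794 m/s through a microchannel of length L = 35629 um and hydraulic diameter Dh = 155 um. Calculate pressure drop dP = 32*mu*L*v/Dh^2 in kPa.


Step 1: Convert to SI: L = 35629e-6 m, Dh = 155e-6 m
Step 2: dP = 32 * 0.001 * 35629e-6 * 0.794 / (155e-6)^2
Step 3: dP = 37679.98 Pa
Step 4: Convert to kPa: dP = 37.68 kPa


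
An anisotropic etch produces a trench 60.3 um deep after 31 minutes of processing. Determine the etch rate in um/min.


Step 1: Etch rate = depth / time
Step 2: rate = 60.3 / 31
rate = 1.945 um/min


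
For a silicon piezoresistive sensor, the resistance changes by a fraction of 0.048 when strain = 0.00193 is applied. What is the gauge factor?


Step 1: Identify values.
dR/R = 0.048, strain = 0.00193
Step 2: GF = (dR/R) / strain = 0.048 / 0.00193
GF = 24.9


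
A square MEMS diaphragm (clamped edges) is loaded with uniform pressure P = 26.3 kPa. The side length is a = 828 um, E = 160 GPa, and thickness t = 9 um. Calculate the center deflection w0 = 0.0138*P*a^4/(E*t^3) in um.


Step 1: Convert pressure to compatible units (E is in GPa, so P in GPa).
P = 26.3 kPa = 26.3e-6 GPa
Step 2: Compute numerator: 0.0138 * P * a^4.
a^4 = 828^4 = 470025421056
numerator = 0.0138 * 26.3e-6 * 470025421056 = 1.70591e+05
Step 3: Compute denominator: E * t^3 = 160 * 9^3 = 116640
Step 4: w0 = numerator / denominator = 1.70591e+05 / 116640 = 1.4625 um


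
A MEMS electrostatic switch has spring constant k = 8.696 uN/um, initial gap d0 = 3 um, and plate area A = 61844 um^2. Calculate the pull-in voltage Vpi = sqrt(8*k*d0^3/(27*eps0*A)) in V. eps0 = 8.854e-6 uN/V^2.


Step 1: Compute numerator: 8 * k * d0^3 = 8 * 8.696 * 3^3 = 1878.336
Step 2: Compute denominator: 27 * eps0 * A = 27 * 8.854e-6 * 61844 = 14.784303
Step 3: Vpi = sqrt(1878.336 / 14.784303)
Vpi = 11.27 V


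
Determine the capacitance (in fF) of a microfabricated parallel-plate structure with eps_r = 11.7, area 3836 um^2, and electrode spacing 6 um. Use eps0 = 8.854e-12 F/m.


Step 1: Convert area to m^2: A = 3836e-12 m^2
Step 2: Convert gap to m: d = 6e-6 m
Step 3: C = eps0 * eps_r * A / d
C = 8.854e-12 * 11.7 * 3836e-12 / 6e-6
Step 4: Convert to fF (multiply by 1e15).
C = 66.23 fF


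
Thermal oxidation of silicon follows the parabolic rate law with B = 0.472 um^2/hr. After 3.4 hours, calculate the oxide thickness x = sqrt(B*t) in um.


Step 1: Compute B*t = 0.472 * 3.4 = 1.6048
Step 2: x = sqrt(1.6048)
x = 1.267 um


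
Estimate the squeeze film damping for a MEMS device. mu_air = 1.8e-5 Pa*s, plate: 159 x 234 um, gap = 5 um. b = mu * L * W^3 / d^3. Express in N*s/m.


Step 1: Convert to SI.
L = 159e-6 m, W = 234e-6 m, d = 5e-6 m
Step 2: W^3 = (234e-6)^3 = 1.28e-11 m^3
Step 3: d^3 = (5e-6)^3 = 1.25e-16 m^3
Step 4: b = 1.8e-5 * 159e-6 * 1.28e-11 / 1.25e-16
b = 2.93e-04 N*s/m


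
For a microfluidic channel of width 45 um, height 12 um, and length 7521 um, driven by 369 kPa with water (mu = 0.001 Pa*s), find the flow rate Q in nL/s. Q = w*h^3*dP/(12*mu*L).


Step 1: Convert all dimensions to SI (meters).
w = 45e-6 m, h = 12e-6 m, L = 7521e-6 m, dP = 369e3 Pa
Step 2: Q = w * h^3 * dP / (12 * mu * L)
Q = 45e-6 * (12e-6)^3 * 369e3 / (12 * 0.001 * 7521e-6) = 3.1792581e-10 m^3/s
Step 3: Convert Q from m^3/s to nL/s (1 m^3 = 1e12 nL, so multiply by 1e12).
Q = 317.926 nL/s


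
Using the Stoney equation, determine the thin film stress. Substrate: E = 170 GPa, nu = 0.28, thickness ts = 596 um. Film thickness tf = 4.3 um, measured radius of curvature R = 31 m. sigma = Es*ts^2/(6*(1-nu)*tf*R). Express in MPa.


Step 1: Compute numerator: Es * ts^2 = 170 * 596^2 = 60386720 (GPa*um^2)
Step 2: Compute denominator (R in um): 6*(1-nu)*tf*R = 6*0.72*4.3*31e6 = 575856000.0 (um^2)
Step 3: sigma (GPa) = 60386720 / 575856000.0 = 1.04864e-01 GPa
Step 4: Convert to MPa (x1000): sigma = 104.9 MPa


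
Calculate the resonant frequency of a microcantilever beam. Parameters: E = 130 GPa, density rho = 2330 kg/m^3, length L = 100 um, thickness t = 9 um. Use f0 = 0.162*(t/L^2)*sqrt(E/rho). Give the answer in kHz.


Step 1: Convert units to SI.
t_SI = 9e-6 m, L_SI = 100e-6 m
Step 2: Calculate sqrt(E/rho).
sqrt(130e9 / 2330) = 7469.54 m/s
Step 3: Compute f0.
f0 = 0.162 * 9e-6 / (100e-6)^2 * 7469.54 = 1089058.9 Hz = 1089.06 kHz


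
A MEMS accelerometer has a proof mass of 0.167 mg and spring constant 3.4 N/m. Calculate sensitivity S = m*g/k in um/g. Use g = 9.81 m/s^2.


Step 1: Convert mass: m = 0.167 mg = 1.67e-07 kg
Step 2: S = m * g / k = 1.67e-07 * 9.81 / 3.4
Step 3: S = 4.82e-07 m/g
Step 4: Convert to um/g: S = 0.482 um/g


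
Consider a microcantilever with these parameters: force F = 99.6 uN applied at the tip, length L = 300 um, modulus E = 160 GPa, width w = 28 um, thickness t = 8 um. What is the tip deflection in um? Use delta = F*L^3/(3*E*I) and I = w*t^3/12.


Step 1: Calculate the second moment of area.
I = w * t^3 / 12 = 28 * 8^3 / 12 = 1194.6667 um^4
Step 2: Convert E to consistent units (1 GPa = 1000 uN/um^2).
E = 160 GPa = 160000 uN/um^2
Step 3: Calculate tip deflection.
delta = F * L^3 / (3 * E * I)
delta = 99.6 * 300^3 / (3 * 160000 * 1194.6667)
delta = 4.6896 um


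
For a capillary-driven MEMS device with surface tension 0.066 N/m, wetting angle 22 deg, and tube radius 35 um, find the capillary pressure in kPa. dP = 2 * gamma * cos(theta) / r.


Step 1: cos(22 deg) = 0.9272
Step 2: Convert r to m: r = 35e-6 m
Step 3: dP = 2 * 0.066 * 0.9272 / 35e-6 = 3496.9 Pa
Step 4: Convert Pa to kPa (divide by 1000).
dP = 3.5 kPa


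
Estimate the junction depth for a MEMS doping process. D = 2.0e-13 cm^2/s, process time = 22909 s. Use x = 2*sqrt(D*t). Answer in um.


Step 1: Compute D*t = 2.0e-13 * 22909 = 4.5818e-09 cm^2
Step 2: sqrt(D*t) = 6.7689e-05 cm
Step 3: x = 2 * 6.7689e-05 cm = 1.35378e-04 cm
Step 4: Convert to um (1 cm = 1e4 um): x = 1.354 um


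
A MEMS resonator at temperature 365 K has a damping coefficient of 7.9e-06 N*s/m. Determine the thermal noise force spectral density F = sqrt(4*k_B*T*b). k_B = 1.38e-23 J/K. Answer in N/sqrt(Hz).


Step 1: Compute 4 * k_B * T * b
= 4 * 1.38e-23 * 365 * 7.9e-06
= 1.5917e-25 N^2/Hz
Step 2: F_noise = sqrt(1.5917e-25)
F_noise = 3.99e-13 N/sqrt(Hz)


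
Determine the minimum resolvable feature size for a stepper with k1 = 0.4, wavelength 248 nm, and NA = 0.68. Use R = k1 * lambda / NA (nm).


Step 1: Identify values: k1 = 0.4, lambda = 248 nm, NA = 0.68
Step 2: R = k1 * lambda / NA
R = 0.4 * 248 / 0.68
R = 145.9 nm


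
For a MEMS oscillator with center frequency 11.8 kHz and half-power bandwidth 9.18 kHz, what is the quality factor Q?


Step 1: Q = f0 / bandwidth
Step 2: Q = 11.8 / 9.18
Q = 1.3


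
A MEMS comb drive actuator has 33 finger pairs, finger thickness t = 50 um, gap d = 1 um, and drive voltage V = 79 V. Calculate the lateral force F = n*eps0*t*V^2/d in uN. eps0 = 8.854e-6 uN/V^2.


Step 1: Parameters: n=33, eps0=8.854e-6 uN/V^2, t=50 um, V=79 V, d=1 um
Step 2: V^2 = 6241
Step 3: F = 33 * 8.854e-6 * 50 * 6241 / 1
F = 91.175 uN


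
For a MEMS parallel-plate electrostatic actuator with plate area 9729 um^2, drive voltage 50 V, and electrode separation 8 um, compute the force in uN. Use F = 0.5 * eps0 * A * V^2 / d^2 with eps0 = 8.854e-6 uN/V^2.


Step 1: Identify parameters.
eps0 = 8.854e-6 uN/V^2, A = 9729 um^2, V = 50 V, d = 8 um
Step 2: Compute V^2 = 50^2 = 2500
Step 3: Compute d^2 = 8^2 = 64
Step 4: F = 0.5 * 8.854e-6 * 9729 * 2500 / 64
F = 1.682 uN


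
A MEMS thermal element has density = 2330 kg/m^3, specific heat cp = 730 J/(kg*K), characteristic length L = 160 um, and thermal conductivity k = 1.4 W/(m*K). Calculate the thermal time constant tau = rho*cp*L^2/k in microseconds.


Step 1: Convert L to m: L = 160e-6 m
Step 2: L^2 = (160e-6)^2 = 2.56e-08 m^2
Step 3: tau = 2330 * 730 * 2.56e-08 / 1.4 = 3.110217143e-02 s
Step 4: Convert to microseconds (multiply by 1e6).
tau = 31102.171 us


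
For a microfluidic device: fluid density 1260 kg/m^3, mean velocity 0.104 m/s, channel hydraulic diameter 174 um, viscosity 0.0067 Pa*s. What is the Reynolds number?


Step 1: Convert Dh to meters: Dh = 174e-6 m
Step 2: Re = rho * v * Dh / mu
Re = 1260 * 0.104 * 174e-6 / 0.0067
Re = 3.403


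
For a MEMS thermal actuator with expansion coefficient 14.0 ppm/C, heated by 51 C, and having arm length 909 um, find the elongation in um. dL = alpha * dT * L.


Step 1: Convert CTE: alpha = 14.0 ppm/C = 14.0e-6 /C
Step 2: dL = 14.0e-6 * 51 * 909
dL = 0.649 um


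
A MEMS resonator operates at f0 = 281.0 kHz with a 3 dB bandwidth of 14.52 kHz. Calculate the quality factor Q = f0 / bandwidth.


Step 1: Q = f0 / bandwidth
Step 2: Q = 281.0 / 14.52
Q = 19.4


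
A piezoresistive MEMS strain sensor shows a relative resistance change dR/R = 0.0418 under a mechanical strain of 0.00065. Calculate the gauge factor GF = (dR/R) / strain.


Step 1: Identify values.
dR/R = 0.0418, strain = 0.00065
Step 2: GF = (dR/R) / strain = 0.0418 / 0.00065
GF = 64.3


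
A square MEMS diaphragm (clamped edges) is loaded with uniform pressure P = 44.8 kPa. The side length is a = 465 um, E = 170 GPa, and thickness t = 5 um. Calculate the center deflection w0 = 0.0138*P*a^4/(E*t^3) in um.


Step 1: Convert pressure to compatible units (E is in GPa, so P in GPa).
P = 44.8 kPa = 44.8e-6 GPa
Step 2: Compute numerator: 0.0138 * P * a^4.
a^4 = 465^4 = 46753250625
numerator = 0.0138 * 44.8e-6 * 46753250625 = 2.890473e+04
Step 3: Compute denominator: E * t^3 = 170 * 5^3 = 21250
Step 4: w0 = numerator / denominator = 2.890473e+04 / 21250 = 1.3602 um


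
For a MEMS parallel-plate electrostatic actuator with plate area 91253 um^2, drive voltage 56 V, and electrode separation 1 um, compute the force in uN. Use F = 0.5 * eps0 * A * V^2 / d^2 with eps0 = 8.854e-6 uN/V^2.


Step 1: Identify parameters.
eps0 = 8.854e-6 uN/V^2, A = 91253 um^2, V = 56 V, d = 1 um
Step 2: Compute V^2 = 56^2 = 3136
Step 3: Compute d^2 = 1^2 = 1
Step 4: F = 0.5 * 8.854e-6 * 91253 * 3136 / 1
F = 1266.872 uN


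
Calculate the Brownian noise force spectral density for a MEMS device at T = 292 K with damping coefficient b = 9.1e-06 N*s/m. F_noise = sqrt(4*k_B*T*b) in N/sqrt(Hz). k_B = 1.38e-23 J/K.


Step 1: Compute 4 * k_B * T * b
= 4 * 1.38e-23 * 292 * 9.1e-06
= 1.4668e-25 N^2/Hz
Step 2: F_noise = sqrt(1.4668e-25)
F_noise = 3.83e-13 N/sqrt(Hz)


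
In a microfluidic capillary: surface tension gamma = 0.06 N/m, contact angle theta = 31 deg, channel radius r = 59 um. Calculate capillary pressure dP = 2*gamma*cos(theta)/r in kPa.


Step 1: cos(31 deg) = 0.8572
Step 2: Convert r to m: r = 59e-6 m
Step 3: dP = 2 * 0.06 * 0.8572 / 59e-6 = 1743.5 Pa
Step 4: Convert Pa to kPa (divide by 1000).
dP = 1.74 kPa


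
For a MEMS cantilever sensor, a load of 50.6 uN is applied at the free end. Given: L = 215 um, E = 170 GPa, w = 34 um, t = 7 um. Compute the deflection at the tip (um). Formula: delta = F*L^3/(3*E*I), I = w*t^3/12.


Step 1: Calculate the second moment of area.
I = w * t^3 / 12 = 34 * 7^3 / 12 = 971.8333 um^4
Step 2: Convert E to consistent units (1 GPa = 1000 uN/um^2).
E = 170 GPa = 170000 uN/um^2
Step 3: Calculate tip deflection.
delta = F * L^3 / (3 * E * I)
delta = 50.6 * 215^3 / (3 * 170000 * 971.8333)
delta = 1.0146 um


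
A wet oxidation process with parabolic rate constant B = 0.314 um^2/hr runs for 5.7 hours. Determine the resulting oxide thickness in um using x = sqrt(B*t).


Step 1: Compute B*t = 0.314 * 5.7 = 1.7898
Step 2: x = sqrt(1.7898)
x = 1.338 um


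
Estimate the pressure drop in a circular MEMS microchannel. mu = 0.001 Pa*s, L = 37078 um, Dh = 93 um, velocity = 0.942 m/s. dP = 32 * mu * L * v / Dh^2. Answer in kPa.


Step 1: Convert to SI: L = 37078e-6 m, Dh = 93e-6 m
Step 2: dP = 32 * 0.001 * 37078e-6 * 0.942 / (93e-6)^2
Step 3: dP = 129226.41 Pa
Step 4: Convert to kPa: dP = 129.23 kPa
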